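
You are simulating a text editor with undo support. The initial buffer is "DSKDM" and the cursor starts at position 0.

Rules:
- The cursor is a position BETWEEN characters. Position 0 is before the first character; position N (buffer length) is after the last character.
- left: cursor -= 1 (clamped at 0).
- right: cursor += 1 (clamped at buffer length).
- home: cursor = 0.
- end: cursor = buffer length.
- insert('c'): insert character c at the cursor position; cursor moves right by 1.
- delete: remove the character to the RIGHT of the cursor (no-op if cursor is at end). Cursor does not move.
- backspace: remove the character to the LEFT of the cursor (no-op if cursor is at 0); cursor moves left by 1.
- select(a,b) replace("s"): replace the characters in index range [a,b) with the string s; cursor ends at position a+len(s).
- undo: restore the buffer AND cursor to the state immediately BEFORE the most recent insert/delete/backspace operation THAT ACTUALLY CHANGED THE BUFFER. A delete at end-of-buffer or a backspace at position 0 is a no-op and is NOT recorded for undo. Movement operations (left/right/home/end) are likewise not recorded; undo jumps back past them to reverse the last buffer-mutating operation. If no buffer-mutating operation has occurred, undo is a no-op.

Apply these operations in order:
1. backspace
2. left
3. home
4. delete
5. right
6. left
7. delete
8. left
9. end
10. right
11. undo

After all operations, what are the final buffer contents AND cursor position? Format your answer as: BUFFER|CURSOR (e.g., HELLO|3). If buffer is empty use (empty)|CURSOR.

Answer: SKDM|0

Derivation:
After op 1 (backspace): buf='DSKDM' cursor=0
After op 2 (left): buf='DSKDM' cursor=0
After op 3 (home): buf='DSKDM' cursor=0
After op 4 (delete): buf='SKDM' cursor=0
After op 5 (right): buf='SKDM' cursor=1
After op 6 (left): buf='SKDM' cursor=0
After op 7 (delete): buf='KDM' cursor=0
After op 8 (left): buf='KDM' cursor=0
After op 9 (end): buf='KDM' cursor=3
After op 10 (right): buf='KDM' cursor=3
After op 11 (undo): buf='SKDM' cursor=0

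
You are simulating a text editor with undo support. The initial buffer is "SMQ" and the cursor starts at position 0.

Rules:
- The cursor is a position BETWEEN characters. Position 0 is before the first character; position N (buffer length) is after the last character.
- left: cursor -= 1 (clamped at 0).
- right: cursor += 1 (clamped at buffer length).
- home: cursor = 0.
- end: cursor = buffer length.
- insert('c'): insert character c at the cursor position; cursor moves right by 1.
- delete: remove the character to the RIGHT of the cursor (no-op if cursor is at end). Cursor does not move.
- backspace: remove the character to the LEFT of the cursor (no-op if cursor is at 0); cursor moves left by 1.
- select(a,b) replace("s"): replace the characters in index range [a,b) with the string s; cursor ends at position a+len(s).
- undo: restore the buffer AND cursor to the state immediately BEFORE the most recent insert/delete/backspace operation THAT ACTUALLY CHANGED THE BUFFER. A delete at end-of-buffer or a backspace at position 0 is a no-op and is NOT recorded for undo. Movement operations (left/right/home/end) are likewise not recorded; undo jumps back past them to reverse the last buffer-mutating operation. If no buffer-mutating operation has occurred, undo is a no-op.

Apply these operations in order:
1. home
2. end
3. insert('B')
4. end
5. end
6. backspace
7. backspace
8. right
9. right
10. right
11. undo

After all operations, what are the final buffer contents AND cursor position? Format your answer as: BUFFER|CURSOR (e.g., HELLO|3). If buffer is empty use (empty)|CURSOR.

Answer: SMQ|3

Derivation:
After op 1 (home): buf='SMQ' cursor=0
After op 2 (end): buf='SMQ' cursor=3
After op 3 (insert('B')): buf='SMQB' cursor=4
After op 4 (end): buf='SMQB' cursor=4
After op 5 (end): buf='SMQB' cursor=4
After op 6 (backspace): buf='SMQ' cursor=3
After op 7 (backspace): buf='SM' cursor=2
After op 8 (right): buf='SM' cursor=2
After op 9 (right): buf='SM' cursor=2
After op 10 (right): buf='SM' cursor=2
After op 11 (undo): buf='SMQ' cursor=3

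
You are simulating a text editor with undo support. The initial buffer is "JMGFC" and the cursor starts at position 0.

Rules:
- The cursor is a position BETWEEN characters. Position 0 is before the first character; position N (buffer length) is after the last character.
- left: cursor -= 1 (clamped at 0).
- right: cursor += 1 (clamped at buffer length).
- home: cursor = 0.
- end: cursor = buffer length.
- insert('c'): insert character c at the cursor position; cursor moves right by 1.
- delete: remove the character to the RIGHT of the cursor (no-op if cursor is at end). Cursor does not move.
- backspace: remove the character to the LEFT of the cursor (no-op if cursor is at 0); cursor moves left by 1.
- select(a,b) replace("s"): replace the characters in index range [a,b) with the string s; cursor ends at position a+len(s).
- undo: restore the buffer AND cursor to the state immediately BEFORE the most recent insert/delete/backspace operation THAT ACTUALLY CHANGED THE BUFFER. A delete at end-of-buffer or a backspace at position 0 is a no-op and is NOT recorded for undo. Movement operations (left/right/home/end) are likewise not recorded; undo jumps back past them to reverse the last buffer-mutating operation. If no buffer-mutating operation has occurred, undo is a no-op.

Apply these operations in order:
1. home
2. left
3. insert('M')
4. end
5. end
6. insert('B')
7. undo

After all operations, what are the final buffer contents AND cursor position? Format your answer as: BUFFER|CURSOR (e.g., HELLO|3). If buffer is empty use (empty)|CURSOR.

Answer: MJMGFC|6

Derivation:
After op 1 (home): buf='JMGFC' cursor=0
After op 2 (left): buf='JMGFC' cursor=0
After op 3 (insert('M')): buf='MJMGFC' cursor=1
After op 4 (end): buf='MJMGFC' cursor=6
After op 5 (end): buf='MJMGFC' cursor=6
After op 6 (insert('B')): buf='MJMGFCB' cursor=7
After op 7 (undo): buf='MJMGFC' cursor=6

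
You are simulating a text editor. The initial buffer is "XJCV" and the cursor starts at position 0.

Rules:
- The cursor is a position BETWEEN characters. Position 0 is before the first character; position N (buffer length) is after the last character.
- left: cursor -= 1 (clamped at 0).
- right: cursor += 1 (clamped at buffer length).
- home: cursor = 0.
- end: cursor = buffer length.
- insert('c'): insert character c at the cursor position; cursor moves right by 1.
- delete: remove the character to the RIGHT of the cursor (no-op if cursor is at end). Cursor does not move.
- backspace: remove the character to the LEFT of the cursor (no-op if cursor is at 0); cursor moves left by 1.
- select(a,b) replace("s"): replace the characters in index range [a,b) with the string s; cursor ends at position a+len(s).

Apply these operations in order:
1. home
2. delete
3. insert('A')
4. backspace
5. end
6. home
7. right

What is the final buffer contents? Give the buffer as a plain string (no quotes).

Answer: JCV

Derivation:
After op 1 (home): buf='XJCV' cursor=0
After op 2 (delete): buf='JCV' cursor=0
After op 3 (insert('A')): buf='AJCV' cursor=1
After op 4 (backspace): buf='JCV' cursor=0
After op 5 (end): buf='JCV' cursor=3
After op 6 (home): buf='JCV' cursor=0
After op 7 (right): buf='JCV' cursor=1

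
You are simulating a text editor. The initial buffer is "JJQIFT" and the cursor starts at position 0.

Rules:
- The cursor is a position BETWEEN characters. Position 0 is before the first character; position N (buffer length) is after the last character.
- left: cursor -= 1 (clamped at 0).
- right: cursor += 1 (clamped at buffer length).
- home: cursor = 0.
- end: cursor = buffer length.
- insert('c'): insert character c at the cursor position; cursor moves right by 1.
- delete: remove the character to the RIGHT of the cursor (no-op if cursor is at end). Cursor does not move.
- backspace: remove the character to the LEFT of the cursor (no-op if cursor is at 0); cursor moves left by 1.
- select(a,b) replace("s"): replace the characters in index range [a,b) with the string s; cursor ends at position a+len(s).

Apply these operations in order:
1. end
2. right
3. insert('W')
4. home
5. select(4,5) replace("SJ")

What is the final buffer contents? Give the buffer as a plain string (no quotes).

After op 1 (end): buf='JJQIFT' cursor=6
After op 2 (right): buf='JJQIFT' cursor=6
After op 3 (insert('W')): buf='JJQIFTW' cursor=7
After op 4 (home): buf='JJQIFTW' cursor=0
After op 5 (select(4,5) replace("SJ")): buf='JJQISJTW' cursor=6

Answer: JJQISJTW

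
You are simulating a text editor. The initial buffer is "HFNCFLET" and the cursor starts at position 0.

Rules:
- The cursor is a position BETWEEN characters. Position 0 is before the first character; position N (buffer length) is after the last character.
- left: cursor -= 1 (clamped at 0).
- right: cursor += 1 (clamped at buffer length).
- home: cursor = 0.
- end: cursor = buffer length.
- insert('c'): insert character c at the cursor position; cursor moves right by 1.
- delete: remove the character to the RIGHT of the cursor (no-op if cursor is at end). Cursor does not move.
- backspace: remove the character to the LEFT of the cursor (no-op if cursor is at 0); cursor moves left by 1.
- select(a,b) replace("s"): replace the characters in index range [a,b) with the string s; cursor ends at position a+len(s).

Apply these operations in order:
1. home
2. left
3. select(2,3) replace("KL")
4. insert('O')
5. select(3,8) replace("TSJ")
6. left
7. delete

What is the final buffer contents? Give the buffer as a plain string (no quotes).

After op 1 (home): buf='HFNCFLET' cursor=0
After op 2 (left): buf='HFNCFLET' cursor=0
After op 3 (select(2,3) replace("KL")): buf='HFKLCFLET' cursor=4
After op 4 (insert('O')): buf='HFKLOCFLET' cursor=5
After op 5 (select(3,8) replace("TSJ")): buf='HFKTSJET' cursor=6
After op 6 (left): buf='HFKTSJET' cursor=5
After op 7 (delete): buf='HFKTSET' cursor=5

Answer: HFKTSET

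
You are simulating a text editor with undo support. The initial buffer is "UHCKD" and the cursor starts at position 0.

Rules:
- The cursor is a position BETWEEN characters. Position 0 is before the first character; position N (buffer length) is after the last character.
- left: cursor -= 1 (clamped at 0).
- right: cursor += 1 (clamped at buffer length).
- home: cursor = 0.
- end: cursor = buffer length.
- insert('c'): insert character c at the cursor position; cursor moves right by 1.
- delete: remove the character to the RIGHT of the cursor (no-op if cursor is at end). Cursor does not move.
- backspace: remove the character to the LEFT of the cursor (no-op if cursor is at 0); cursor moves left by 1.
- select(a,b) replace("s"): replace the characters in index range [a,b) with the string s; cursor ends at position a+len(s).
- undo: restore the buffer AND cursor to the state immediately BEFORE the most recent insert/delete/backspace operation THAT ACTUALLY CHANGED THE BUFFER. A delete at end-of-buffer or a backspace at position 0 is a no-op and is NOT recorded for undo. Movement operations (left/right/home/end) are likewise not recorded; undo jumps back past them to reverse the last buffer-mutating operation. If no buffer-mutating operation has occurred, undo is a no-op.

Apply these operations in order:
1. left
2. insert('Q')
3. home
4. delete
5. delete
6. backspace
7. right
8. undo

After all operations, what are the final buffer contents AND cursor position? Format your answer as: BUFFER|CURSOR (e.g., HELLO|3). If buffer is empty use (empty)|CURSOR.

Answer: UHCKD|0

Derivation:
After op 1 (left): buf='UHCKD' cursor=0
After op 2 (insert('Q')): buf='QUHCKD' cursor=1
After op 3 (home): buf='QUHCKD' cursor=0
After op 4 (delete): buf='UHCKD' cursor=0
After op 5 (delete): buf='HCKD' cursor=0
After op 6 (backspace): buf='HCKD' cursor=0
After op 7 (right): buf='HCKD' cursor=1
After op 8 (undo): buf='UHCKD' cursor=0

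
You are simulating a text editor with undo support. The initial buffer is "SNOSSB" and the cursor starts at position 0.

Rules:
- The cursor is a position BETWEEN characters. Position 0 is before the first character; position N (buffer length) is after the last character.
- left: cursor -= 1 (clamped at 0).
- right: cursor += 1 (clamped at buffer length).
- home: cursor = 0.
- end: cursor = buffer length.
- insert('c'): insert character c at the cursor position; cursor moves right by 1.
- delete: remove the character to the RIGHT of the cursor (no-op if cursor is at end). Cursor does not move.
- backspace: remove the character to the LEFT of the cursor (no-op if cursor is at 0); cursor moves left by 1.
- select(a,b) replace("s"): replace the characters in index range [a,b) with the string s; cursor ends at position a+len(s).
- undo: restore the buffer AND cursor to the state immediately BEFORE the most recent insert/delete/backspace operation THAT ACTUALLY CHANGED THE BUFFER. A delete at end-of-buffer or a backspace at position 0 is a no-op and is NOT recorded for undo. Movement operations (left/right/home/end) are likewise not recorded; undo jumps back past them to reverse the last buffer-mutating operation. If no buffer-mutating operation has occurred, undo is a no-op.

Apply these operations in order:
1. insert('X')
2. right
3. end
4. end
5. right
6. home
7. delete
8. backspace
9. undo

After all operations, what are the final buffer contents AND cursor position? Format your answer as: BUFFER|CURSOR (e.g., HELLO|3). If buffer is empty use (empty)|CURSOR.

After op 1 (insert('X')): buf='XSNOSSB' cursor=1
After op 2 (right): buf='XSNOSSB' cursor=2
After op 3 (end): buf='XSNOSSB' cursor=7
After op 4 (end): buf='XSNOSSB' cursor=7
After op 5 (right): buf='XSNOSSB' cursor=7
After op 6 (home): buf='XSNOSSB' cursor=0
After op 7 (delete): buf='SNOSSB' cursor=0
After op 8 (backspace): buf='SNOSSB' cursor=0
After op 9 (undo): buf='XSNOSSB' cursor=0

Answer: XSNOSSB|0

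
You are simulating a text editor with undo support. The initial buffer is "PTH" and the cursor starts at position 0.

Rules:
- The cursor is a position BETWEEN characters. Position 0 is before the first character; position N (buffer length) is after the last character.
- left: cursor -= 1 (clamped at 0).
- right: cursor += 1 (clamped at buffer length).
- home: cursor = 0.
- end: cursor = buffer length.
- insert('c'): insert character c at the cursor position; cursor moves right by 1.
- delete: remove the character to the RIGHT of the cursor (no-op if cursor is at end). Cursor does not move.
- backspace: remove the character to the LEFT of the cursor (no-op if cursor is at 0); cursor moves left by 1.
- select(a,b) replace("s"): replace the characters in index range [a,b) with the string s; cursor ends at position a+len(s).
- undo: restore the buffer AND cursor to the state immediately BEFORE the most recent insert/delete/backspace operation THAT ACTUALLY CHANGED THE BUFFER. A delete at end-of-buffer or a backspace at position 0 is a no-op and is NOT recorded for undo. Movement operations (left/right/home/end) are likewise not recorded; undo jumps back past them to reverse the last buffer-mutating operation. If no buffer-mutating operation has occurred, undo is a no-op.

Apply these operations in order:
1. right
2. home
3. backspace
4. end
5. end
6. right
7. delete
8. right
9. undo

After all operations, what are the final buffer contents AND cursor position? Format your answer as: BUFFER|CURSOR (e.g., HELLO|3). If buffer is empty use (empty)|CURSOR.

After op 1 (right): buf='PTH' cursor=1
After op 2 (home): buf='PTH' cursor=0
After op 3 (backspace): buf='PTH' cursor=0
After op 4 (end): buf='PTH' cursor=3
After op 5 (end): buf='PTH' cursor=3
After op 6 (right): buf='PTH' cursor=3
After op 7 (delete): buf='PTH' cursor=3
After op 8 (right): buf='PTH' cursor=3
After op 9 (undo): buf='PTH' cursor=3

Answer: PTH|3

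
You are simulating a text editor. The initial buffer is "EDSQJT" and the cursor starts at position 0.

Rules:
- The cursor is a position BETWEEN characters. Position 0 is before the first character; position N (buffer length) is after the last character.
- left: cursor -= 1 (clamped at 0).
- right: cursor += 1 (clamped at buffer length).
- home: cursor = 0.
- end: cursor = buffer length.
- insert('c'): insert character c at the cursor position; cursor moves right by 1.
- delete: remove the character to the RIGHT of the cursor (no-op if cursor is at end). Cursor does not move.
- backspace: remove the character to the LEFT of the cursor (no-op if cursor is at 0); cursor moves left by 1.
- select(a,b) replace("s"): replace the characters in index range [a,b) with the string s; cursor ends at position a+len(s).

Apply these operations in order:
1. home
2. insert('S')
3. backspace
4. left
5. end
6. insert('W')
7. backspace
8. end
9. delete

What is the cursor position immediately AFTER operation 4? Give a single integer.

After op 1 (home): buf='EDSQJT' cursor=0
After op 2 (insert('S')): buf='SEDSQJT' cursor=1
After op 3 (backspace): buf='EDSQJT' cursor=0
After op 4 (left): buf='EDSQJT' cursor=0

Answer: 0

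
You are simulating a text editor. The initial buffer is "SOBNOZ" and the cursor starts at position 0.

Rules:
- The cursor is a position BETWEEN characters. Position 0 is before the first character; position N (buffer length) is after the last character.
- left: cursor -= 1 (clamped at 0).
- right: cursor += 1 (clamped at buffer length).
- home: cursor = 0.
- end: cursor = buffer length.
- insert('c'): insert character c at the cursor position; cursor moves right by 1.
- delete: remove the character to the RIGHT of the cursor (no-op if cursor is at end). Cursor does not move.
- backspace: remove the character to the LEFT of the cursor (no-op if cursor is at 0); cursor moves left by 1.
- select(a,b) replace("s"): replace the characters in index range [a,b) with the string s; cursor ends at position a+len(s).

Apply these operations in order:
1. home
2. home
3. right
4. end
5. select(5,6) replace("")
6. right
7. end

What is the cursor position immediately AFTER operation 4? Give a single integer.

After op 1 (home): buf='SOBNOZ' cursor=0
After op 2 (home): buf='SOBNOZ' cursor=0
After op 3 (right): buf='SOBNOZ' cursor=1
After op 4 (end): buf='SOBNOZ' cursor=6

Answer: 6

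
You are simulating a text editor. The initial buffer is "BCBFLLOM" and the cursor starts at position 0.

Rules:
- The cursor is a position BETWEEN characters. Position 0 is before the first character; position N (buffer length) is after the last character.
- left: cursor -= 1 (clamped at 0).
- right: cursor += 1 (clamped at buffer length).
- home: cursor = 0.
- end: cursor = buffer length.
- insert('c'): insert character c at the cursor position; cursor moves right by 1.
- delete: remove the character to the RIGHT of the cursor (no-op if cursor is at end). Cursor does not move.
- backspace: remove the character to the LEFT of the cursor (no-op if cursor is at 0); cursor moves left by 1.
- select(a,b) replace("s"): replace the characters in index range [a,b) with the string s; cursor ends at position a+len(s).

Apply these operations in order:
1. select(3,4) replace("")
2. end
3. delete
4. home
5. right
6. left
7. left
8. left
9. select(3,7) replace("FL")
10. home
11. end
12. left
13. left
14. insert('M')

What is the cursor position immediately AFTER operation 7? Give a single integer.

Answer: 0

Derivation:
After op 1 (select(3,4) replace("")): buf='BCBLLOM' cursor=3
After op 2 (end): buf='BCBLLOM' cursor=7
After op 3 (delete): buf='BCBLLOM' cursor=7
After op 4 (home): buf='BCBLLOM' cursor=0
After op 5 (right): buf='BCBLLOM' cursor=1
After op 6 (left): buf='BCBLLOM' cursor=0
After op 7 (left): buf='BCBLLOM' cursor=0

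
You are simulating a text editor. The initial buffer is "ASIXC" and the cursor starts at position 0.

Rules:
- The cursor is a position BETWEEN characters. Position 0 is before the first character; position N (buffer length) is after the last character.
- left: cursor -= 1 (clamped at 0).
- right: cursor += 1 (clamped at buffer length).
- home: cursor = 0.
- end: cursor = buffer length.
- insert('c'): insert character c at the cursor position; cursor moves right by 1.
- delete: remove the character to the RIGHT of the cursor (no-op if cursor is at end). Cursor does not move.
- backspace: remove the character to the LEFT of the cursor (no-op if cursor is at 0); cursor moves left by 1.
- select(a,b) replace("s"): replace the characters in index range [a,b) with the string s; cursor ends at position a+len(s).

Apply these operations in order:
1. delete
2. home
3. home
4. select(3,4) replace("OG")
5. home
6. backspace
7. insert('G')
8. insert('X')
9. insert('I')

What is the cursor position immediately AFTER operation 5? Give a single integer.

After op 1 (delete): buf='SIXC' cursor=0
After op 2 (home): buf='SIXC' cursor=0
After op 3 (home): buf='SIXC' cursor=0
After op 4 (select(3,4) replace("OG")): buf='SIXOG' cursor=5
After op 5 (home): buf='SIXOG' cursor=0

Answer: 0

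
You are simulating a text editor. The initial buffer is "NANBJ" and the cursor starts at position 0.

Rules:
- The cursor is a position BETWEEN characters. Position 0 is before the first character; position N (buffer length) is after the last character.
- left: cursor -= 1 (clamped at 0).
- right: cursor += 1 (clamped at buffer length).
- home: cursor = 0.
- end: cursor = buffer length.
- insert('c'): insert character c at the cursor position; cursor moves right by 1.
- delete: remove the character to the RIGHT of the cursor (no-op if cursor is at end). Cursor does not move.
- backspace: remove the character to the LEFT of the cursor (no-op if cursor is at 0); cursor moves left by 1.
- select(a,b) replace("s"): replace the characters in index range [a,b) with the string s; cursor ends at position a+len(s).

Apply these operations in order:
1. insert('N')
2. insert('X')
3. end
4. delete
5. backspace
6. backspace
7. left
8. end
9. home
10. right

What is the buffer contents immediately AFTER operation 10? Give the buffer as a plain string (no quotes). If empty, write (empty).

After op 1 (insert('N')): buf='NNANBJ' cursor=1
After op 2 (insert('X')): buf='NXNANBJ' cursor=2
After op 3 (end): buf='NXNANBJ' cursor=7
After op 4 (delete): buf='NXNANBJ' cursor=7
After op 5 (backspace): buf='NXNANB' cursor=6
After op 6 (backspace): buf='NXNAN' cursor=5
After op 7 (left): buf='NXNAN' cursor=4
After op 8 (end): buf='NXNAN' cursor=5
After op 9 (home): buf='NXNAN' cursor=0
After op 10 (right): buf='NXNAN' cursor=1

Answer: NXNAN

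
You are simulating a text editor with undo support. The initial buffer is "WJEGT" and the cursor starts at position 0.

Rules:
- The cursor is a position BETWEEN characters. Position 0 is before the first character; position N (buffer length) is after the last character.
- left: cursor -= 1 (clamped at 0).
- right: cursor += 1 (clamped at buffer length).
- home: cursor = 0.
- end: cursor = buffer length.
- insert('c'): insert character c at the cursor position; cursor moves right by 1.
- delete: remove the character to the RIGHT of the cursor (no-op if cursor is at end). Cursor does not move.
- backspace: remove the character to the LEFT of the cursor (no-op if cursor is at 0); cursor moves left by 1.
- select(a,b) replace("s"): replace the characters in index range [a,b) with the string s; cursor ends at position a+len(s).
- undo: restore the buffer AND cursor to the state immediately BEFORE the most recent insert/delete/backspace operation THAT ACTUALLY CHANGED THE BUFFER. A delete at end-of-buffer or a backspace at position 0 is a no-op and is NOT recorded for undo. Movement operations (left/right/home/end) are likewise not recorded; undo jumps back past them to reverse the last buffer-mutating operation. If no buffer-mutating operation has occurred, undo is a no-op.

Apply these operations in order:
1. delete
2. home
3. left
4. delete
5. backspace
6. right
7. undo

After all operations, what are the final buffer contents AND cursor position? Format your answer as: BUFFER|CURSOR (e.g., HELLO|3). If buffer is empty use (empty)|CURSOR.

After op 1 (delete): buf='JEGT' cursor=0
After op 2 (home): buf='JEGT' cursor=0
After op 3 (left): buf='JEGT' cursor=0
After op 4 (delete): buf='EGT' cursor=0
After op 5 (backspace): buf='EGT' cursor=0
After op 6 (right): buf='EGT' cursor=1
After op 7 (undo): buf='JEGT' cursor=0

Answer: JEGT|0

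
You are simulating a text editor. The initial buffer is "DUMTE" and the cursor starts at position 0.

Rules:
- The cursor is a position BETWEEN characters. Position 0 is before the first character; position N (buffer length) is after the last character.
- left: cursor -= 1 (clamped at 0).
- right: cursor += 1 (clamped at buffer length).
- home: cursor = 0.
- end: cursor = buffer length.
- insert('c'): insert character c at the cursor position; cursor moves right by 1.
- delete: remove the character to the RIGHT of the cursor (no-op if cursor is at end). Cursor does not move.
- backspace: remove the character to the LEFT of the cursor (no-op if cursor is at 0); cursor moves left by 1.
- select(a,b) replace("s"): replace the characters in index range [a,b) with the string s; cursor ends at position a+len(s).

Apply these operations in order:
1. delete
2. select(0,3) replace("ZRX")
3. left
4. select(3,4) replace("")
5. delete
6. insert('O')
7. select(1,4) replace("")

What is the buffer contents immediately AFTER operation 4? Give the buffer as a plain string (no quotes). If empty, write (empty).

Answer: ZRX

Derivation:
After op 1 (delete): buf='UMTE' cursor=0
After op 2 (select(0,3) replace("ZRX")): buf='ZRXE' cursor=3
After op 3 (left): buf='ZRXE' cursor=2
After op 4 (select(3,4) replace("")): buf='ZRX' cursor=3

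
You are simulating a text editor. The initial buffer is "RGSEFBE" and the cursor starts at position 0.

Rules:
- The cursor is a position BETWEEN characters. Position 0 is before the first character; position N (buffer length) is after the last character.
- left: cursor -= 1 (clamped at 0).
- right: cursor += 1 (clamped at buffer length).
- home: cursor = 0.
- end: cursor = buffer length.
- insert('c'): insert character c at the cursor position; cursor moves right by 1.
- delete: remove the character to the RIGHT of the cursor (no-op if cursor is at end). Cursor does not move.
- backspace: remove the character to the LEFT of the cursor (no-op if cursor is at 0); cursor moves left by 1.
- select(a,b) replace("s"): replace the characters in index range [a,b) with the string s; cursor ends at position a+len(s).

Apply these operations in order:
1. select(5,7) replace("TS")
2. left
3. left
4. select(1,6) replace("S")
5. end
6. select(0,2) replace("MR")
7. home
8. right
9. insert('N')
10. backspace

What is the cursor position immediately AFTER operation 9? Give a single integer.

After op 1 (select(5,7) replace("TS")): buf='RGSEFTS' cursor=7
After op 2 (left): buf='RGSEFTS' cursor=6
After op 3 (left): buf='RGSEFTS' cursor=5
After op 4 (select(1,6) replace("S")): buf='RSS' cursor=2
After op 5 (end): buf='RSS' cursor=3
After op 6 (select(0,2) replace("MR")): buf='MRS' cursor=2
After op 7 (home): buf='MRS' cursor=0
After op 8 (right): buf='MRS' cursor=1
After op 9 (insert('N')): buf='MNRS' cursor=2

Answer: 2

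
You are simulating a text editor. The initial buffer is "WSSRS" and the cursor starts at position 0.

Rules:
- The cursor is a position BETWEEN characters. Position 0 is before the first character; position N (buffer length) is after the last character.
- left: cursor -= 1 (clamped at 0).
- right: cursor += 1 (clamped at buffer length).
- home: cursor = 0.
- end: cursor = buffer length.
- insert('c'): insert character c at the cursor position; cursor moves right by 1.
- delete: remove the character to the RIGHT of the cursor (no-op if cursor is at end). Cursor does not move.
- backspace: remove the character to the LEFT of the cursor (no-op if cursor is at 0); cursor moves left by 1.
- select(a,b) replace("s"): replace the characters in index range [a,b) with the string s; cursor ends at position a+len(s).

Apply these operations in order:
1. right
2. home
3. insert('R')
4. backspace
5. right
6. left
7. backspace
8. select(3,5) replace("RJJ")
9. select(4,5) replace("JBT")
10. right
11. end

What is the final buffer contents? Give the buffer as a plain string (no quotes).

Answer: WSSRJBTJ

Derivation:
After op 1 (right): buf='WSSRS' cursor=1
After op 2 (home): buf='WSSRS' cursor=0
After op 3 (insert('R')): buf='RWSSRS' cursor=1
After op 4 (backspace): buf='WSSRS' cursor=0
After op 5 (right): buf='WSSRS' cursor=1
After op 6 (left): buf='WSSRS' cursor=0
After op 7 (backspace): buf='WSSRS' cursor=0
After op 8 (select(3,5) replace("RJJ")): buf='WSSRJJ' cursor=6
After op 9 (select(4,5) replace("JBT")): buf='WSSRJBTJ' cursor=7
After op 10 (right): buf='WSSRJBTJ' cursor=8
After op 11 (end): buf='WSSRJBTJ' cursor=8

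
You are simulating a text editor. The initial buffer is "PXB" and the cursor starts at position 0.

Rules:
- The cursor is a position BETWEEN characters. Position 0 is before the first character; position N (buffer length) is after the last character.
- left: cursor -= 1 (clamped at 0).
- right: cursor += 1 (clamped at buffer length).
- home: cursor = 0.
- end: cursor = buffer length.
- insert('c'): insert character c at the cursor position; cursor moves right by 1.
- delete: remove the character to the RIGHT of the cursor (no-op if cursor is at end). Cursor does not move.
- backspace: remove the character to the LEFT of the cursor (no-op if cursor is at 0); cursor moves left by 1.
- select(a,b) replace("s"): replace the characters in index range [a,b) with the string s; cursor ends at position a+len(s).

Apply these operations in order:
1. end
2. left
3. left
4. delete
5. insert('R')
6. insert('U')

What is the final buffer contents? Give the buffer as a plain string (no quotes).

After op 1 (end): buf='PXB' cursor=3
After op 2 (left): buf='PXB' cursor=2
After op 3 (left): buf='PXB' cursor=1
After op 4 (delete): buf='PB' cursor=1
After op 5 (insert('R')): buf='PRB' cursor=2
After op 6 (insert('U')): buf='PRUB' cursor=3

Answer: PRUB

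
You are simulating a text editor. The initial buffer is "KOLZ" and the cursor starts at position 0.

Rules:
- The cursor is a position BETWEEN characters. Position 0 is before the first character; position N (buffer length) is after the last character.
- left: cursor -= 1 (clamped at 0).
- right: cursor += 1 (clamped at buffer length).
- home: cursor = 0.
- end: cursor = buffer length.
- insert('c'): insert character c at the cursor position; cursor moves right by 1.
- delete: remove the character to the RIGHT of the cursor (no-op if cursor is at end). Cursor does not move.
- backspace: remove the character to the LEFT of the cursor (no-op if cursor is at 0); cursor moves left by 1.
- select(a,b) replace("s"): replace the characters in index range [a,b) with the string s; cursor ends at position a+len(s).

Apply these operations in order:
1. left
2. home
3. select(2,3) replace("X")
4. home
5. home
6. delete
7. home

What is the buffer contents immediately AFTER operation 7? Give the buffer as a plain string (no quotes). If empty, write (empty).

After op 1 (left): buf='KOLZ' cursor=0
After op 2 (home): buf='KOLZ' cursor=0
After op 3 (select(2,3) replace("X")): buf='KOXZ' cursor=3
After op 4 (home): buf='KOXZ' cursor=0
After op 5 (home): buf='KOXZ' cursor=0
After op 6 (delete): buf='OXZ' cursor=0
After op 7 (home): buf='OXZ' cursor=0

Answer: OXZ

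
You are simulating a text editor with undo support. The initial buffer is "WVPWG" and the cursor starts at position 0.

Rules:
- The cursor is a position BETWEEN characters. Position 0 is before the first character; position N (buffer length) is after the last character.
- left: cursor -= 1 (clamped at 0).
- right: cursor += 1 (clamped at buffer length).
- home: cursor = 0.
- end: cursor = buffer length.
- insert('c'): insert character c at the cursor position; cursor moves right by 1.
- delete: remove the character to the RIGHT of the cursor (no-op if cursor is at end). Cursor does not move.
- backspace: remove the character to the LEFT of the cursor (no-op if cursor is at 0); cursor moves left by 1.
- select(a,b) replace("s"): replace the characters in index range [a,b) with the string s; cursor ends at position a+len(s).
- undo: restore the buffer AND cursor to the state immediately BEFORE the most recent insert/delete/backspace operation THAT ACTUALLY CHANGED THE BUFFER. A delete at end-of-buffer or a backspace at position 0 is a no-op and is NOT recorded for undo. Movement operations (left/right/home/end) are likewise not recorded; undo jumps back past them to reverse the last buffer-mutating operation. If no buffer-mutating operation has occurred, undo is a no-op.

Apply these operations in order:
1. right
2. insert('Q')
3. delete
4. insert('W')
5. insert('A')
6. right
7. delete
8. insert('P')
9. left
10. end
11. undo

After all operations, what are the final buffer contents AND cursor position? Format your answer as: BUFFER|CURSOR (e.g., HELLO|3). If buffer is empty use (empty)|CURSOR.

After op 1 (right): buf='WVPWG' cursor=1
After op 2 (insert('Q')): buf='WQVPWG' cursor=2
After op 3 (delete): buf='WQPWG' cursor=2
After op 4 (insert('W')): buf='WQWPWG' cursor=3
After op 5 (insert('A')): buf='WQWAPWG' cursor=4
After op 6 (right): buf='WQWAPWG' cursor=5
After op 7 (delete): buf='WQWAPG' cursor=5
After op 8 (insert('P')): buf='WQWAPPG' cursor=6
After op 9 (left): buf='WQWAPPG' cursor=5
After op 10 (end): buf='WQWAPPG' cursor=7
After op 11 (undo): buf='WQWAPG' cursor=5

Answer: WQWAPG|5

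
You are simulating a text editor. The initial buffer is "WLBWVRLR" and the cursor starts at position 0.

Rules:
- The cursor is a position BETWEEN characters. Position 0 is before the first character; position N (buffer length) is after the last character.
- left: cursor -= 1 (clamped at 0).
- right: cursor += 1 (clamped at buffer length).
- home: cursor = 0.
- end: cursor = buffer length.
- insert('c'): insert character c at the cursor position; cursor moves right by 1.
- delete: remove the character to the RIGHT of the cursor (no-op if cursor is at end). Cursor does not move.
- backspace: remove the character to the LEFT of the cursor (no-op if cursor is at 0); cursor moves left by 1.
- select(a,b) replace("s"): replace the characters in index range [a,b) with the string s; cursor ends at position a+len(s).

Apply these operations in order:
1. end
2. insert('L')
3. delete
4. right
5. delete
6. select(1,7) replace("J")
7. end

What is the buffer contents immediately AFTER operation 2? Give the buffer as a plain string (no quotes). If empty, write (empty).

After op 1 (end): buf='WLBWVRLR' cursor=8
After op 2 (insert('L')): buf='WLBWVRLRL' cursor=9

Answer: WLBWVRLRL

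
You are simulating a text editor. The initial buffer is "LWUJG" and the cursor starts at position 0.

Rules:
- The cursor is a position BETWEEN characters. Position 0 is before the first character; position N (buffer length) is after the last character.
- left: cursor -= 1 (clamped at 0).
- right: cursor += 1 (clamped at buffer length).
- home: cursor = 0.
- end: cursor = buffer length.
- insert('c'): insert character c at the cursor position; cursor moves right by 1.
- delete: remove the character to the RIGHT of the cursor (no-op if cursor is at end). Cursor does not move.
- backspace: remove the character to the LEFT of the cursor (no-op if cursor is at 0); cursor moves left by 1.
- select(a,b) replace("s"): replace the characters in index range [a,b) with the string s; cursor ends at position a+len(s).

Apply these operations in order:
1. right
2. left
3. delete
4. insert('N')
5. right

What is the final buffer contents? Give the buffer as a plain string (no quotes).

After op 1 (right): buf='LWUJG' cursor=1
After op 2 (left): buf='LWUJG' cursor=0
After op 3 (delete): buf='WUJG' cursor=0
After op 4 (insert('N')): buf='NWUJG' cursor=1
After op 5 (right): buf='NWUJG' cursor=2

Answer: NWUJG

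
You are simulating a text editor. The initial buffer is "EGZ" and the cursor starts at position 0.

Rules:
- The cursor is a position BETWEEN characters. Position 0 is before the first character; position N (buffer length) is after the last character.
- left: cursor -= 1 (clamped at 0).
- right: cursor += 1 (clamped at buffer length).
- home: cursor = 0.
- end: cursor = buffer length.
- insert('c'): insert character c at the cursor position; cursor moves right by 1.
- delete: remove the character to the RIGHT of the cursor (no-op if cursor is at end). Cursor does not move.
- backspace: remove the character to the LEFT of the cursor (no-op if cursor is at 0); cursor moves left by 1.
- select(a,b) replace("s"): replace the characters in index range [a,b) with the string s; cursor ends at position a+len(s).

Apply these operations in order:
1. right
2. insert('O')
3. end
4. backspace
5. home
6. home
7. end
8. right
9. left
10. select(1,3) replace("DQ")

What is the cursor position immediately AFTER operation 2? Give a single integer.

Answer: 2

Derivation:
After op 1 (right): buf='EGZ' cursor=1
After op 2 (insert('O')): buf='EOGZ' cursor=2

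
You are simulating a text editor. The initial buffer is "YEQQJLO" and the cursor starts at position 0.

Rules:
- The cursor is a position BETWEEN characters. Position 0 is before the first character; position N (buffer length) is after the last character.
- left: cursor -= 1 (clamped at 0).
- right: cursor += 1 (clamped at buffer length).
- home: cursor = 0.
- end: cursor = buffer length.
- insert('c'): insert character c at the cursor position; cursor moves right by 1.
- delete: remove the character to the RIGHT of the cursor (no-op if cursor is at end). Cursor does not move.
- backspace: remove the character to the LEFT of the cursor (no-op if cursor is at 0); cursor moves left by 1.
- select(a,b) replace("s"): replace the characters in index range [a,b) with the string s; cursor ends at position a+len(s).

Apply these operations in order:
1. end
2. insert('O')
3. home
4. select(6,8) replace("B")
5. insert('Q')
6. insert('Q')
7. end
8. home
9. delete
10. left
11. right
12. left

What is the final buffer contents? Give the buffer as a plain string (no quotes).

After op 1 (end): buf='YEQQJLO' cursor=7
After op 2 (insert('O')): buf='YEQQJLOO' cursor=8
After op 3 (home): buf='YEQQJLOO' cursor=0
After op 4 (select(6,8) replace("B")): buf='YEQQJLB' cursor=7
After op 5 (insert('Q')): buf='YEQQJLBQ' cursor=8
After op 6 (insert('Q')): buf='YEQQJLBQQ' cursor=9
After op 7 (end): buf='YEQQJLBQQ' cursor=9
After op 8 (home): buf='YEQQJLBQQ' cursor=0
After op 9 (delete): buf='EQQJLBQQ' cursor=0
After op 10 (left): buf='EQQJLBQQ' cursor=0
After op 11 (right): buf='EQQJLBQQ' cursor=1
After op 12 (left): buf='EQQJLBQQ' cursor=0

Answer: EQQJLBQQ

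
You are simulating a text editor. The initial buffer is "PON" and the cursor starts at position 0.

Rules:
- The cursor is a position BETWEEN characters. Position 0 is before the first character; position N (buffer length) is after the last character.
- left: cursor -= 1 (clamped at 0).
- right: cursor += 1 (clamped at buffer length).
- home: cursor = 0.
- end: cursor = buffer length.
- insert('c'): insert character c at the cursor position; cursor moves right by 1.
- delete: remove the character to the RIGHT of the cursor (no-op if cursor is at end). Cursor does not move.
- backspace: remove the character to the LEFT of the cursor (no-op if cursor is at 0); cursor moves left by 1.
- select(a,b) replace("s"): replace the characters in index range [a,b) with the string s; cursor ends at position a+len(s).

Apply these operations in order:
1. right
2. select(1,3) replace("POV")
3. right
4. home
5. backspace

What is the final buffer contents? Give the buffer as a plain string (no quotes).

Answer: PPOV

Derivation:
After op 1 (right): buf='PON' cursor=1
After op 2 (select(1,3) replace("POV")): buf='PPOV' cursor=4
After op 3 (right): buf='PPOV' cursor=4
After op 4 (home): buf='PPOV' cursor=0
After op 5 (backspace): buf='PPOV' cursor=0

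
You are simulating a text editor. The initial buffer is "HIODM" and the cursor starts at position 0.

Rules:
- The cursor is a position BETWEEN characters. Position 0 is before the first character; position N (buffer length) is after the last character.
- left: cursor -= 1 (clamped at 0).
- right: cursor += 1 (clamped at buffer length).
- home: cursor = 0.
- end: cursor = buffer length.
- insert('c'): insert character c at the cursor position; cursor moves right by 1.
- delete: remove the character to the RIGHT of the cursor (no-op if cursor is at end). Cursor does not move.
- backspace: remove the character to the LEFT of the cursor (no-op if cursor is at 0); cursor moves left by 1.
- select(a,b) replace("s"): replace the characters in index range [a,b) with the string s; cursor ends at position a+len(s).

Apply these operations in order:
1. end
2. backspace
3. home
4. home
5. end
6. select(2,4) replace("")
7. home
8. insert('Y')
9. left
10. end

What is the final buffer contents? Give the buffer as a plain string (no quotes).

After op 1 (end): buf='HIODM' cursor=5
After op 2 (backspace): buf='HIOD' cursor=4
After op 3 (home): buf='HIOD' cursor=0
After op 4 (home): buf='HIOD' cursor=0
After op 5 (end): buf='HIOD' cursor=4
After op 6 (select(2,4) replace("")): buf='HI' cursor=2
After op 7 (home): buf='HI' cursor=0
After op 8 (insert('Y')): buf='YHI' cursor=1
After op 9 (left): buf='YHI' cursor=0
After op 10 (end): buf='YHI' cursor=3

Answer: YHI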